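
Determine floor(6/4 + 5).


6/4 = 1.5
1.5 + 5 = 6.5
floor(6.5) = 6

6


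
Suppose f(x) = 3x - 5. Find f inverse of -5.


Solve 3x - 5 = -5
x = (-5 + 5) / 3 = 0

0


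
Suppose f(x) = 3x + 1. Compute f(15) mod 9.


f(15) = 46
46 mod 9 = 1

1


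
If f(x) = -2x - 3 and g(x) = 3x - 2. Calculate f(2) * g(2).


f(2) = -7
g(2) = 4
Product = -28

-28


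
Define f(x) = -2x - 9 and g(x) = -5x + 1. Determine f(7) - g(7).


f(7) = -23
g(7) = -34
Difference = 11

11


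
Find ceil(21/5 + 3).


21/5 = 4.2
4.2 + 3 = 7.2
ceil(7.2) = 8

8


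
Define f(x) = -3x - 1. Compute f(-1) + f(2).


-5


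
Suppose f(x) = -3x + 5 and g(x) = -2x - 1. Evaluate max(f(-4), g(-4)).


f(-4) = 17
g(-4) = 7
max = 17

17


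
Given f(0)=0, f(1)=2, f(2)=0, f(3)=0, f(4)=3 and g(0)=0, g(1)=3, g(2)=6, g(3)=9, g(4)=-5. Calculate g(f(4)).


f(4) = 3
g(3) = 9

9


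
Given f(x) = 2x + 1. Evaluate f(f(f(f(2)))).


47


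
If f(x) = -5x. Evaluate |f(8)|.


f(8) = -40
|-40| = 40

40


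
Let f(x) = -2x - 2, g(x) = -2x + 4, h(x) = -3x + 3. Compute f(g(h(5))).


h(5) = -12
g(-12) = 28
f(28) = -58

-58


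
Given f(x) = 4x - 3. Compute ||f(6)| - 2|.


f(6) = 21
|21| = 21
|21 - 2| = 19

19


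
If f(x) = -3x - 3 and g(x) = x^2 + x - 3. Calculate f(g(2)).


g(2) = 3
f(3) = -12

-12


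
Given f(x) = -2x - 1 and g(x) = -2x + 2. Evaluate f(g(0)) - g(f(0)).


f(g(0)) = -5
g(f(0)) = 4
Difference = -9

-9


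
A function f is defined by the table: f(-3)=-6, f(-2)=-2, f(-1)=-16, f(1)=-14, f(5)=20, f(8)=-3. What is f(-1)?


Reading from the table at x = -1

-16


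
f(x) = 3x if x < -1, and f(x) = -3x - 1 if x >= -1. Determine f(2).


2 satisfies x >= -1
f(2) = -7

-7


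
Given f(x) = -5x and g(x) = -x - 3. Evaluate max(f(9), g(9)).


f(9) = -45
g(9) = -12
max = -12

-12


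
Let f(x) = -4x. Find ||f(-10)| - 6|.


f(-10) = 40
|40| = 40
|40 - 6| = 34

34


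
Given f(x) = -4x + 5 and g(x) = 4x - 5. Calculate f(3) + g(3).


f(3) = -7
g(3) = 7
Sum = 0

0


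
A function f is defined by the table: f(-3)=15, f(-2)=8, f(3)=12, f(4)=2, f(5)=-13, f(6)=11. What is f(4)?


Reading from the table at x = 4

2


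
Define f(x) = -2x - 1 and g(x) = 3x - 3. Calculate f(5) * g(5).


f(5) = -11
g(5) = 12
Product = -132

-132


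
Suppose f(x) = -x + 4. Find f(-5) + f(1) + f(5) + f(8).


f(-5) = 9
f(1) = 3
f(5) = -1
f(8) = -4
Sum = 7

7


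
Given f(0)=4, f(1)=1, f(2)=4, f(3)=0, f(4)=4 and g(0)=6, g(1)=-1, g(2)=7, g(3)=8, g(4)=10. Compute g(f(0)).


f(0) = 4
g(4) = 10

10


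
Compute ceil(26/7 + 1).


26/7 = 3.7143
3.7143 + 1 = 4.7143
ceil(4.7143) = 5

5


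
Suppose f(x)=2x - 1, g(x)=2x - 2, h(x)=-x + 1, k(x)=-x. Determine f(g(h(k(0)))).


k(0) = 0
h(0) = 1
g(1) = 0
f(0) = -1

-1


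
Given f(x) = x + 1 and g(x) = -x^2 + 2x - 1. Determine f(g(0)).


g(0) = -1
f(-1) = 0

0


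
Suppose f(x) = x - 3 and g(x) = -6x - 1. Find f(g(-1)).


g(-1) = 5
f(5) = 2

2


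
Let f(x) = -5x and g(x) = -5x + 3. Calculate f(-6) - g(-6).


f(-6) = 30
g(-6) = 33
Difference = -3

-3


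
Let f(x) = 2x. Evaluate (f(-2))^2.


f(-2) = -4
(-4)^2 = 16

16


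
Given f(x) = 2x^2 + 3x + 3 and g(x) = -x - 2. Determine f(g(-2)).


g(-2) = 0
f(0) = 2*(0)^2 + 3*(0) + 3 = 3

3


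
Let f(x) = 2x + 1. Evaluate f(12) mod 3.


f(12) = 25
25 mod 3 = 1

1


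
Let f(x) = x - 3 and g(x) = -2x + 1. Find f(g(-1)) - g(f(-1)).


f(g(-1)) = 0
g(f(-1)) = 9
Difference = -9

-9


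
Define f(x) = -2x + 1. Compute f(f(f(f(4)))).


f(4) = -7
f(-7) = 15
f(15) = -29
f(-29) = 59

59


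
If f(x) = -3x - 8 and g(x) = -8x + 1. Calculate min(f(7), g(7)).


f(7) = -29
g(7) = -55
min = -55

-55


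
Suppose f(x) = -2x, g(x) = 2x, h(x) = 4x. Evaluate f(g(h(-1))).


h(-1) = -4
g(-4) = -8
f(-8) = 16

16


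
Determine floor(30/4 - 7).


30/4 = 7.5
7.5 - 7 = 0.5
floor(0.5) = 0

0


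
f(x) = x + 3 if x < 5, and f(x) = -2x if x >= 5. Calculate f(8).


-16


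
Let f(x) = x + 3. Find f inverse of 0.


Solve x + 3 = 0
x = (0 - 3) / 1 = -3

-3


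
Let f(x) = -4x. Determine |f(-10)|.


40


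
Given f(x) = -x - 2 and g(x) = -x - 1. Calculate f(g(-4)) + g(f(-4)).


f(g(-4)) = -5
g(f(-4)) = -3
Sum = -8

-8


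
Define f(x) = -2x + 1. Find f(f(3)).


f(3) = -5
f(-5) = 11

11


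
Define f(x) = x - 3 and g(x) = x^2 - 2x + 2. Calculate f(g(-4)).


g(-4) = 26
f(26) = 23

23


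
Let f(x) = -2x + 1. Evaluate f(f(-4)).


f(-4) = 9
f(9) = -17

-17


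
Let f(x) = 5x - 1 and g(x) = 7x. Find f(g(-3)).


g(-3) = -21
f(-21) = -106

-106


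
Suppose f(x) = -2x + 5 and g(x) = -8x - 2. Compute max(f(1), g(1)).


3


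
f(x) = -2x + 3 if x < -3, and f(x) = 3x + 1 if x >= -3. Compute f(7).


7 satisfies x >= -3
f(7) = 22

22


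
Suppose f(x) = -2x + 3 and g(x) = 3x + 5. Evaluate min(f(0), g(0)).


f(0) = 3
g(0) = 5
min = 3

3


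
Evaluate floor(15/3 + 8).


15/3 = 5
5 + 8 = 13
floor(13) = 13

13


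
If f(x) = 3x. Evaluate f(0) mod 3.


f(0) = 0
0 mod 3 = 0

0


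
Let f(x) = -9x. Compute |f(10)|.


f(10) = -90
|-90| = 90

90


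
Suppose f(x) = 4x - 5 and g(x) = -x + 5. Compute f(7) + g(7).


f(7) = 23
g(7) = -2
Sum = 21

21


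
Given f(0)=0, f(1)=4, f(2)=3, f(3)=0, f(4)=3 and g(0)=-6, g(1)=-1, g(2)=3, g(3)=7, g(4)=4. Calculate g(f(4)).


f(4) = 3
g(3) = 7

7


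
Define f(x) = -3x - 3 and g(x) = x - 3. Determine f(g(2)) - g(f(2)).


f(g(2)) = 0
g(f(2)) = -12
Difference = 12

12


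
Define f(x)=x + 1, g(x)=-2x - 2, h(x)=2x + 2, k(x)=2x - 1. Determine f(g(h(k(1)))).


k(1) = 1
h(1) = 4
g(4) = -10
f(-10) = -9

-9


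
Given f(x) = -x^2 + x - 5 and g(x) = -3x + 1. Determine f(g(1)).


g(1) = -2
f(-2) = (-1)*(-2)^2 + 1*(-2) - 5 = -11

-11


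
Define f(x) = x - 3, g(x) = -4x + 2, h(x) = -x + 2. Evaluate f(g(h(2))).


h(2) = 0
g(0) = 2
f(2) = -1

-1


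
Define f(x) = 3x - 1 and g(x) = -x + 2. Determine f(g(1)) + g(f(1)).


f(g(1)) = 2
g(f(1)) = 0
Sum = 2

2


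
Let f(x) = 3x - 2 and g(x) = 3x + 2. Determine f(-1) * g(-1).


f(-1) = -5
g(-1) = -1
Product = 5

5


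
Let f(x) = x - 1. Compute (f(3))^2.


f(3) = 2
(2)^2 = 4

4


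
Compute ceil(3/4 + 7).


3/4 = 0.75
0.75 + 7 = 7.75
ceil(7.75) = 8

8


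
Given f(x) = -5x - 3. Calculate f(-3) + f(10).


f(-3) = 12
f(10) = -53
Sum = -41

-41


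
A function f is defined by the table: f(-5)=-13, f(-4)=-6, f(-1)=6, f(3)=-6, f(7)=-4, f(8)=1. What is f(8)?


1


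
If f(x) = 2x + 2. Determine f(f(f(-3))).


f(-3) = -4
f(-4) = -6
f(-6) = -10

-10


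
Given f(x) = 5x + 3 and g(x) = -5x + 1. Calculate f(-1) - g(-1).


f(-1) = -2
g(-1) = 6
Difference = -8

-8


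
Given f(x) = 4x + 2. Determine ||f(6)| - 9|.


f(6) = 26
|26| = 26
|26 - 9| = 17

17


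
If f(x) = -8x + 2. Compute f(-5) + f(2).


f(-5) = 42
f(2) = -14
Sum = 28

28


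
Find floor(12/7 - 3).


12/7 = 1.7143
1.7143 - 3 = -1.2857
floor(-1.2857) = -2

-2


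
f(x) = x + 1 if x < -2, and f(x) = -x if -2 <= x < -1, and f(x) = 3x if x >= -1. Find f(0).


0 satisfies x >= -1
f(0) = 0

0


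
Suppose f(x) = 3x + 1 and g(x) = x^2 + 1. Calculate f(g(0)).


g(0) = 1
f(1) = 4

4


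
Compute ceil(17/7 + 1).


17/7 = 2.4286
2.4286 + 1 = 3.4286
ceil(3.4286) = 4

4


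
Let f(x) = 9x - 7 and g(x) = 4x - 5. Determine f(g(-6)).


-268


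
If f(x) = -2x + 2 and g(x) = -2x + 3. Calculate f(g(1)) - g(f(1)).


f(g(1)) = 0
g(f(1)) = 3
Difference = -3

-3


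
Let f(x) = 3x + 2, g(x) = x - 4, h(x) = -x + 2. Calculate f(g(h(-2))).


h(-2) = 4
g(4) = 0
f(0) = 2

2


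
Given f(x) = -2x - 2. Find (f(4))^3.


-1000


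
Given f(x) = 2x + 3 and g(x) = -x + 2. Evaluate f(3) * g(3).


f(3) = 9
g(3) = -1
Product = -9

-9


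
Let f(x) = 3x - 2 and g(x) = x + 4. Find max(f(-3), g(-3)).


f(-3) = -11
g(-3) = 1
max = 1

1


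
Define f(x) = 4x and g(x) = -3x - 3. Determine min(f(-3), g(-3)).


-12


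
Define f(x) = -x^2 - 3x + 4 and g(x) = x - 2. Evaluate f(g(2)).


g(2) = 0
f(0) = (-1)*(0)^2 - 3*(0) + 4 = 4

4


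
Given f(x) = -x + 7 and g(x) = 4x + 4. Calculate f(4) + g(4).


f(4) = 3
g(4) = 20
Sum = 23

23


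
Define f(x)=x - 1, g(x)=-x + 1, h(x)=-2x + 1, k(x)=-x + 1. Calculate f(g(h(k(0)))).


1


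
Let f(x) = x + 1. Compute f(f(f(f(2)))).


f(2) = 3
f(3) = 4
f(4) = 5
f(5) = 6

6


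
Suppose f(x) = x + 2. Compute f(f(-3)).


f(-3) = -1
f(-1) = 1

1


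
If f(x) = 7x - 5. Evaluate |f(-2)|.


f(-2) = -19
|-19| = 19

19


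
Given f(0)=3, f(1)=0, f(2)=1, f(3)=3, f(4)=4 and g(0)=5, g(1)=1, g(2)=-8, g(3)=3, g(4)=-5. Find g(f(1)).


f(1) = 0
g(0) = 5

5


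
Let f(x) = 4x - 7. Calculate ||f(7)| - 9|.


f(7) = 21
|21| = 21
|21 - 9| = 12

12


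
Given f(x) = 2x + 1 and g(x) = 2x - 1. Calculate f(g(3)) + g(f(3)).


f(g(3)) = 11
g(f(3)) = 13
Sum = 24

24


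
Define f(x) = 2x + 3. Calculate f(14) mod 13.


f(14) = 31
31 mod 13 = 5

5


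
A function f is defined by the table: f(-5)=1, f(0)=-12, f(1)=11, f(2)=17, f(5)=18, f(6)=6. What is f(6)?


6


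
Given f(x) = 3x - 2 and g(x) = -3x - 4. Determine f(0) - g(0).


f(0) = -2
g(0) = -4
Difference = 2

2


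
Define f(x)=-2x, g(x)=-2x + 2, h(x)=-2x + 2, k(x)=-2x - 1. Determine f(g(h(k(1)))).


k(1) = -3
h(-3) = 8
g(8) = -14
f(-14) = 28

28


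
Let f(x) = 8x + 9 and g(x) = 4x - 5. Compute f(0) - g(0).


f(0) = 9
g(0) = -5
Difference = 14

14


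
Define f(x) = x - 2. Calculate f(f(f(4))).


f(4) = 2
f(2) = 0
f(0) = -2

-2


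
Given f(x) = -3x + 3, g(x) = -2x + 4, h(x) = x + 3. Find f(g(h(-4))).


h(-4) = -1
g(-1) = 6
f(6) = -15

-15


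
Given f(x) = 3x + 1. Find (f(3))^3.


f(3) = 10
(10)^3 = 1000

1000


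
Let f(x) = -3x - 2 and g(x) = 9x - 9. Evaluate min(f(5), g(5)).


-17


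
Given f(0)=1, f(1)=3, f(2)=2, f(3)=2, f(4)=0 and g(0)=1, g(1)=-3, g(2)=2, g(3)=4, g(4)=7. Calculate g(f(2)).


f(2) = 2
g(2) = 2

2


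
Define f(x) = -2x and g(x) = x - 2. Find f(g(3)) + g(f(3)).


-10


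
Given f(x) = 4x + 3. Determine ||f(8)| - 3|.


f(8) = 35
|35| = 35
|35 - 3| = 32

32


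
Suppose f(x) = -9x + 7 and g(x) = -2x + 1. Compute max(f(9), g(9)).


f(9) = -74
g(9) = -17
max = -17

-17


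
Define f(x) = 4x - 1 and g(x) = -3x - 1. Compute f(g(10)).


g(10) = -31
f(-31) = -125

-125


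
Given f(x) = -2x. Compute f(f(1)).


f(1) = -2
f(-2) = 4

4


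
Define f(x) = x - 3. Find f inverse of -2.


Solve x - 3 = -2
x = (-2 + 3) / 1 = 1

1


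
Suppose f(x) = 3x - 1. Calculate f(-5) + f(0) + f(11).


f(-5) = -16
f(0) = -1
f(11) = 32
Sum = 15

15


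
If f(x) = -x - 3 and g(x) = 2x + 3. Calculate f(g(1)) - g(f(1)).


f(g(1)) = -8
g(f(1)) = -5
Difference = -3

-3


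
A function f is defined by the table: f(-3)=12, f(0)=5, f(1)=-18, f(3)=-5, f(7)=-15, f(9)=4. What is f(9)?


Reading from the table at x = 9

4


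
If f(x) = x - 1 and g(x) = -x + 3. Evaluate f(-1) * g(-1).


f(-1) = -2
g(-1) = 4
Product = -8

-8


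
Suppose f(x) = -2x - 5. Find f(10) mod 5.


f(10) = -25
-25 mod 5 = 0

0


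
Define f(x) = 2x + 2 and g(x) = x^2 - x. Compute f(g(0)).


g(0) = 0
f(0) = 2

2


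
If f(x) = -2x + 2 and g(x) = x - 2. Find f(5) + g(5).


f(5) = -8
g(5) = 3
Sum = -5

-5


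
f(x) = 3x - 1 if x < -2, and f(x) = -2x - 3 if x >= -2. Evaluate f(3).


-9


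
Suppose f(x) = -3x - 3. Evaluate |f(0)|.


3


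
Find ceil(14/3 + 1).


14/3 = 4.6667
4.6667 + 1 = 5.6667
ceil(5.6667) = 6

6


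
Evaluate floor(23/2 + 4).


23/2 = 11.5
11.5 + 4 = 15.5
floor(15.5) = 15

15


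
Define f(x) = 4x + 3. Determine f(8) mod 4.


f(8) = 35
35 mod 4 = 3

3


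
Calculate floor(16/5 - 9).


-6


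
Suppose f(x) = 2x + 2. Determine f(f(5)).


f(5) = 12
f(12) = 26

26


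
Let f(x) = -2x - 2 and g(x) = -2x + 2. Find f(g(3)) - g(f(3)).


f(g(3)) = 6
g(f(3)) = 18
Difference = -12

-12


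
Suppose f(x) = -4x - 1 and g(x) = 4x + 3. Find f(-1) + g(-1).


f(-1) = 3
g(-1) = -1
Sum = 2

2


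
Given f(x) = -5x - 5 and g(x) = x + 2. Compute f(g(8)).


g(8) = 10
f(10) = -55

-55


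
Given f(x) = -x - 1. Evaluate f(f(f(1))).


f(1) = -2
f(-2) = 1
f(1) = -2

-2


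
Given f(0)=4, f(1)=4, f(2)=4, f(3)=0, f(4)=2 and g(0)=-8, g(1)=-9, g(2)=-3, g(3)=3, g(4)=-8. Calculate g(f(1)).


-8


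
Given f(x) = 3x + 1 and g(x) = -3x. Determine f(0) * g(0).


f(0) = 1
g(0) = 0
Product = 0

0


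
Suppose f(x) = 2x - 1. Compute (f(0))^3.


f(0) = -1
(-1)^3 = -1

-1


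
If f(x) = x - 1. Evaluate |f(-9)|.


f(-9) = -10
|-10| = 10

10


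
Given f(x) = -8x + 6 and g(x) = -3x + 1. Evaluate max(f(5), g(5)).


f(5) = -34
g(5) = -14
max = -14

-14


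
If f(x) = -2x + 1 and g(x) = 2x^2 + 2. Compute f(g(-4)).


g(-4) = 34
f(34) = -67

-67


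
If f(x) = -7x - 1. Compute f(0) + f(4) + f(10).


f(0) = -1
f(4) = -29
f(10) = -71
Sum = -101

-101


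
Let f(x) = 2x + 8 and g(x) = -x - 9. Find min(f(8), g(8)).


-17


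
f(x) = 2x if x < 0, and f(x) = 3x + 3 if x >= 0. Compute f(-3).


-3 satisfies x < 0
f(-3) = -6

-6


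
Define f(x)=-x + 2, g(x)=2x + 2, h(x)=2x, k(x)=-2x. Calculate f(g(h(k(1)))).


k(1) = -2
h(-2) = -4
g(-4) = -6
f(-6) = 8

8


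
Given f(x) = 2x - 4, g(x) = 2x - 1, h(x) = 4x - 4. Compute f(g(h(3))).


h(3) = 8
g(8) = 15
f(15) = 26

26


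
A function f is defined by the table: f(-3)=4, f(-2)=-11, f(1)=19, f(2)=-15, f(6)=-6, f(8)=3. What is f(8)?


Reading from the table at x = 8

3


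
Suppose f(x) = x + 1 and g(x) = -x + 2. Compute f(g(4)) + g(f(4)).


f(g(4)) = -1
g(f(4)) = -3
Sum = -4

-4


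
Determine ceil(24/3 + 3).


24/3 = 8
8 + 3 = 11
ceil(11) = 11

11


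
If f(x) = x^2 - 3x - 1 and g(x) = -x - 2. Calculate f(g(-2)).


g(-2) = 0
f(0) = 1*(0)^2 - 3*(0) - 1 = -1

-1


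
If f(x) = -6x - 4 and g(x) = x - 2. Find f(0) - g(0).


f(0) = -4
g(0) = -2
Difference = -2

-2


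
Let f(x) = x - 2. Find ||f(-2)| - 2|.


f(-2) = -4
|-4| = 4
|4 - 2| = 2

2


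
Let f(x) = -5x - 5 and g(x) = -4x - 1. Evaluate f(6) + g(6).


f(6) = -35
g(6) = -25
Sum = -60

-60


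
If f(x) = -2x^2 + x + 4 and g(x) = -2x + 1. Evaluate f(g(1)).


g(1) = -1
f(-1) = (-2)*(-1)^2 + 1*(-1) + 4 = 1

1


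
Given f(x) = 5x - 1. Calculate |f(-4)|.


f(-4) = -21
|-21| = 21

21


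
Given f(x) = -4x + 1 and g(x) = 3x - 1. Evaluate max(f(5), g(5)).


f(5) = -19
g(5) = 14
max = 14

14


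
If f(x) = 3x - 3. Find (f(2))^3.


f(2) = 3
(3)^3 = 27

27


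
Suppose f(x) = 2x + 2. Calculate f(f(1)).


f(1) = 4
f(4) = 10

10


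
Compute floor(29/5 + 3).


8


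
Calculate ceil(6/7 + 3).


4


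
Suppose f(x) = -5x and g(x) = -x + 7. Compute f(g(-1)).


g(-1) = 8
f(8) = -40

-40


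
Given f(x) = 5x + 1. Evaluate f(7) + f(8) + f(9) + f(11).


f(7) = 36
f(8) = 41
f(9) = 46
f(11) = 56
Sum = 179

179


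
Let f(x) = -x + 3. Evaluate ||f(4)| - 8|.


f(4) = -1
|-1| = 1
|1 - 8| = 7

7


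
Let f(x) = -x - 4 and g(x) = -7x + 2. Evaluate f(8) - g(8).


f(8) = -12
g(8) = -54
Difference = 42

42


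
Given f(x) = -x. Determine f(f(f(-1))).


f(-1) = 1
f(1) = -1
f(-1) = 1

1


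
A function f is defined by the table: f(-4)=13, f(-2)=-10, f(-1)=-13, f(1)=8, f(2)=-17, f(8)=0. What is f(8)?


Reading from the table at x = 8

0


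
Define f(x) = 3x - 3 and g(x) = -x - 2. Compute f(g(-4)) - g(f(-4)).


f(g(-4)) = 3
g(f(-4)) = 13
Difference = -10

-10


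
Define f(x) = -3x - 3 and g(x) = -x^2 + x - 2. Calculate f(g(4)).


g(4) = -14
f(-14) = 39

39


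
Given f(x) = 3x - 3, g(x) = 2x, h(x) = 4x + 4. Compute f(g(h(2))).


h(2) = 12
g(12) = 24
f(24) = 69

69


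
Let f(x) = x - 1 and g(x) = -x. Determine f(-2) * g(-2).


f(-2) = -3
g(-2) = 2
Product = -6

-6


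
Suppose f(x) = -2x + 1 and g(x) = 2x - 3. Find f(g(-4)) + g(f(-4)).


38


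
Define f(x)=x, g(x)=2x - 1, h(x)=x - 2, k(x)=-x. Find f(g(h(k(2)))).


k(2) = -2
h(-2) = -4
g(-4) = -9
f(-9) = -9

-9


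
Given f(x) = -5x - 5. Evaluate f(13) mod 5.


f(13) = -70
-70 mod 5 = 0

0


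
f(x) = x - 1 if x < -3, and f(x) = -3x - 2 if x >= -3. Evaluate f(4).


4 satisfies x >= -3
f(4) = -14

-14


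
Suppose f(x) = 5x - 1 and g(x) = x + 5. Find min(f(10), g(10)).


f(10) = 49
g(10) = 15
min = 15

15


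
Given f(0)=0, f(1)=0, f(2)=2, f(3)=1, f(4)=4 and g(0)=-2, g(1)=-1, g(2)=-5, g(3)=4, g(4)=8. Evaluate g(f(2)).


f(2) = 2
g(2) = -5

-5


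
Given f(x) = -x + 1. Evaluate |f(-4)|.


5


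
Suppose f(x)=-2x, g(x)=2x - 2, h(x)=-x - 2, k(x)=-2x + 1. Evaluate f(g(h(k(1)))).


k(1) = -1
h(-1) = -1
g(-1) = -4
f(-4) = 8

8


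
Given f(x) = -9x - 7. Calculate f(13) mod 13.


f(13) = -124
-124 mod 13 = 6

6


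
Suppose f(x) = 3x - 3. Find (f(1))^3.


f(1) = 0
(0)^3 = 0

0


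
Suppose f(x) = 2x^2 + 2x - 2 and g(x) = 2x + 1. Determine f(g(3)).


g(3) = 7
f(7) = 2*(7)^2 + 2*(7) - 2 = 110

110


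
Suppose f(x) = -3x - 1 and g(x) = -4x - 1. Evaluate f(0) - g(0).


f(0) = -1
g(0) = -1
Difference = 0

0


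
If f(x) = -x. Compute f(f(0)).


f(0) = 0
f(0) = 0

0


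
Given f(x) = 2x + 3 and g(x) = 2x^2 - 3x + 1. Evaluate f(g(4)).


g(4) = 21
f(21) = 45

45


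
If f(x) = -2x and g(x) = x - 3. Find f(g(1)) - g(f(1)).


f(g(1)) = 4
g(f(1)) = -5
Difference = 9

9


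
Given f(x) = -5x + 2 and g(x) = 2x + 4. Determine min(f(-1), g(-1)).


f(-1) = 7
g(-1) = 2
min = 2

2


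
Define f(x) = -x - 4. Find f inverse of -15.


Solve -x - 4 = -15
x = (-15 + 4) / (-1) = 11

11


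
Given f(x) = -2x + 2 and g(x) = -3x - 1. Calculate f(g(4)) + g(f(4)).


45


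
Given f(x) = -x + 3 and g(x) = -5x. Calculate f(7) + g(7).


f(7) = -4
g(7) = -35
Sum = -39

-39


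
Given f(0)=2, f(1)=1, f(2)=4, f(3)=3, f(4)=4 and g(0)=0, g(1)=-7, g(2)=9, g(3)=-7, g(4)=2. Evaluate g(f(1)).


f(1) = 1
g(1) = -7

-7


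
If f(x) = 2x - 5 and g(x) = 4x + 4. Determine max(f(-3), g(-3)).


f(-3) = -11
g(-3) = -8
max = -8

-8


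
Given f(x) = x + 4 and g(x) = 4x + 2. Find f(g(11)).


50


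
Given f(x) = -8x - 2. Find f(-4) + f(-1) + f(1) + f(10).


-56


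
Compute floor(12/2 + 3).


12/2 = 6
6 + 3 = 9
floor(9) = 9

9


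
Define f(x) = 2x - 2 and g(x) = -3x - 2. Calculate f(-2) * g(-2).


-24


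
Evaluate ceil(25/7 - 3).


25/7 = 3.5714
3.5714 - 3 = 0.5714
ceil(0.5714) = 1

1


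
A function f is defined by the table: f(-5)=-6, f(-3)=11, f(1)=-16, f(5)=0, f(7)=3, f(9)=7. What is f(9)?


7


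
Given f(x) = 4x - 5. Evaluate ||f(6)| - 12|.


f(6) = 19
|19| = 19
|19 - 12| = 7

7


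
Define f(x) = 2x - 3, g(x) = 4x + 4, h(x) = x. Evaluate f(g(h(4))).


h(4) = 4
g(4) = 20
f(20) = 37

37


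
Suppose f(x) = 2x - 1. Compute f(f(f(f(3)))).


33


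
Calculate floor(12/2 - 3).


3


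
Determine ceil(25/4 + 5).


25/4 = 6.25
6.25 + 5 = 11.25
ceil(11.25) = 12

12


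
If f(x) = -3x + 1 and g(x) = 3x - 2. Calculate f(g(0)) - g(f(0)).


6


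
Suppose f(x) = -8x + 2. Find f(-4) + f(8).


f(-4) = 34
f(8) = -62
Sum = -28

-28


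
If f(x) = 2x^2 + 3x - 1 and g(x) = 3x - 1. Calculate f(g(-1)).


g(-1) = -4
f(-4) = 2*(-4)^2 + 3*(-4) - 1 = 19

19


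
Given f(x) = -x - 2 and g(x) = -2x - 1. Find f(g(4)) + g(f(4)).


f(g(4)) = 7
g(f(4)) = 11
Sum = 18

18


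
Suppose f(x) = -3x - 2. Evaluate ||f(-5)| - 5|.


f(-5) = 13
|13| = 13
|13 - 5| = 8

8


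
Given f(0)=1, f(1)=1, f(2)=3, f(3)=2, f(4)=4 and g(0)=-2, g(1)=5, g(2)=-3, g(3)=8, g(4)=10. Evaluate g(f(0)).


f(0) = 1
g(1) = 5

5


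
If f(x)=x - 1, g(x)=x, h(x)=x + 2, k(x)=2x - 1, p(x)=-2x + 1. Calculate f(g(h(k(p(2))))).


p(2) = -3
k(-3) = -7
h(-7) = -5
g(-5) = -5
f(-5) = -6

-6


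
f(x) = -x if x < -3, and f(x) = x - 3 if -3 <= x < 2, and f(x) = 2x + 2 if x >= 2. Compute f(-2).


-2 satisfies -3 <= x < 2
f(-2) = -5

-5


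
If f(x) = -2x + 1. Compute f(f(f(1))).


f(1) = -1
f(-1) = 3
f(3) = -5

-5


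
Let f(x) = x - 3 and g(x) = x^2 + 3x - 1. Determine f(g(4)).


g(4) = 27
f(27) = 24

24


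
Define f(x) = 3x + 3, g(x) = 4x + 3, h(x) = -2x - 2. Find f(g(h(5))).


-132


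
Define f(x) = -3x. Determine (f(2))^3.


f(2) = -6
(-6)^3 = -216

-216


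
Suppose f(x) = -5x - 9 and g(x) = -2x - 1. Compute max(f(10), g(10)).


f(10) = -59
g(10) = -21
max = -21

-21


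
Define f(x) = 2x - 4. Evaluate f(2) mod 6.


f(2) = 0
0 mod 6 = 0

0


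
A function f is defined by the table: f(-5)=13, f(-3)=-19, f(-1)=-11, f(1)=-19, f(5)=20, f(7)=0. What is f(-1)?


Reading from the table at x = -1

-11


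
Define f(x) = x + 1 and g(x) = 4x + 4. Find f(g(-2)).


g(-2) = -4
f(-4) = -3

-3


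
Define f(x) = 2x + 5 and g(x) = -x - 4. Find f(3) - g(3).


f(3) = 11
g(3) = -7
Difference = 18

18


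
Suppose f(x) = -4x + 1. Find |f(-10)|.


41


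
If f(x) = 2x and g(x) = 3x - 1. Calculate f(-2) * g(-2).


f(-2) = -4
g(-2) = -7
Product = 28

28


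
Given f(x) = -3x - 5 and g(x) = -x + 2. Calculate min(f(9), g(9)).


-32


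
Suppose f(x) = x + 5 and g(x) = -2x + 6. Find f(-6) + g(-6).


f(-6) = -1
g(-6) = 18
Sum = 17

17


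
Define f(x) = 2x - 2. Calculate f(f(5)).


f(5) = 8
f(8) = 14

14


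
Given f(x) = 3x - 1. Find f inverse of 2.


Solve 3x - 1 = 2
x = (2 + 1) / 3 = 1

1


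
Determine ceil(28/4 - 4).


28/4 = 7
7 - 4 = 3
ceil(3) = 3

3


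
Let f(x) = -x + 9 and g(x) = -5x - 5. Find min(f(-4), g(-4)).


13


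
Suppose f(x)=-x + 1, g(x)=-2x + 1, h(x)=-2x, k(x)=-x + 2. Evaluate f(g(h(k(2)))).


k(2) = 0
h(0) = 0
g(0) = 1
f(1) = 0

0


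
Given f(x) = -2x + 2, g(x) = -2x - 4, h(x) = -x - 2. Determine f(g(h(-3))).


h(-3) = 1
g(1) = -6
f(-6) = 14

14


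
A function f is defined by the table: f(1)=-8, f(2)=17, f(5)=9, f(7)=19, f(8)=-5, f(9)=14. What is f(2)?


Reading from the table at x = 2

17


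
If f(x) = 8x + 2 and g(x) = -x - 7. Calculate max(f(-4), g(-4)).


f(-4) = -30
g(-4) = -3
max = -3

-3


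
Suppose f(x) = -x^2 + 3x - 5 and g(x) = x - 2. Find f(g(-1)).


g(-1) = -3
f(-3) = (-1)*(-3)^2 + 3*(-3) - 5 = -23

-23


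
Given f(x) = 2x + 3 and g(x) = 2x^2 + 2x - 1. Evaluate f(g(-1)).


g(-1) = -1
f(-1) = 1

1


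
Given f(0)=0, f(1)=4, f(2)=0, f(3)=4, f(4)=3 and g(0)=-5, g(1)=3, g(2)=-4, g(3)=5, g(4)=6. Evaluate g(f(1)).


f(1) = 4
g(4) = 6

6


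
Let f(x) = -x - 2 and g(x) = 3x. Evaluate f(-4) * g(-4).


f(-4) = 2
g(-4) = -12
Product = -24

-24


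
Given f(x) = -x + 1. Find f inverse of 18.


-17


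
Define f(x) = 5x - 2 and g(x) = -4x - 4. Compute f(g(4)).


g(4) = -20
f(-20) = -102

-102


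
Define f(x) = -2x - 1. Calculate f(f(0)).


f(0) = -1
f(-1) = 1

1


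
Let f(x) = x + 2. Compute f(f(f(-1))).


f(-1) = 1
f(1) = 3
f(3) = 5

5


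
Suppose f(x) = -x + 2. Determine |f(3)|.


1


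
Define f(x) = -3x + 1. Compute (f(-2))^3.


f(-2) = 7
(7)^3 = 343

343


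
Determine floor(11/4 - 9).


11/4 = 2.75
2.75 - 9 = -6.25
floor(-6.25) = -7

-7


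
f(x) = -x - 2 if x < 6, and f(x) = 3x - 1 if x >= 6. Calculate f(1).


-3


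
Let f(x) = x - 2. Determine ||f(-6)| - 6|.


f(-6) = -8
|-8| = 8
|8 - 6| = 2

2


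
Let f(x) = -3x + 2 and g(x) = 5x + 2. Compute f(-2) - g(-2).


f(-2) = 8
g(-2) = -8
Difference = 16

16


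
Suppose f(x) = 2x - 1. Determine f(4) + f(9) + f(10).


f(4) = 7
f(9) = 17
f(10) = 19
Sum = 43

43


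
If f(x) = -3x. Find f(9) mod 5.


f(9) = -27
-27 mod 5 = 3

3


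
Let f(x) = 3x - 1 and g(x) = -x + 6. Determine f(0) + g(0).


5


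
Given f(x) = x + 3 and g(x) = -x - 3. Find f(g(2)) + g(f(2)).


f(g(2)) = -2
g(f(2)) = -8
Sum = -10

-10


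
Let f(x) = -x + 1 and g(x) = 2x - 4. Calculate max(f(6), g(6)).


f(6) = -5
g(6) = 8
max = 8

8


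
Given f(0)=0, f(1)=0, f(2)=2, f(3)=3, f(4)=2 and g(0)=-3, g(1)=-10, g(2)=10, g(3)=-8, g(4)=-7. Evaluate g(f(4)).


f(4) = 2
g(2) = 10

10


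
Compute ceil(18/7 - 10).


18/7 = 2.5714
2.5714 - 10 = -7.4286
ceil(-7.4286) = -7

-7


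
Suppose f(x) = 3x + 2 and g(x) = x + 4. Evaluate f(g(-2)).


8


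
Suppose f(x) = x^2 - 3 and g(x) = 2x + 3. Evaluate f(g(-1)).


g(-1) = 1
f(1) = 1*(1)^2 - 3 = -2

-2


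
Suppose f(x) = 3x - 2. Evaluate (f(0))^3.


f(0) = -2
(-2)^3 = -8

-8


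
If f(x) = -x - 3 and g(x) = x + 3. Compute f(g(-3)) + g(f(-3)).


f(g(-3)) = -3
g(f(-3)) = 3
Sum = 0

0


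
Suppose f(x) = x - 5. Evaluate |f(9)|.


f(9) = 4
|4| = 4

4


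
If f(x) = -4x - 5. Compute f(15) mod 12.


f(15) = -65
-65 mod 12 = 7

7


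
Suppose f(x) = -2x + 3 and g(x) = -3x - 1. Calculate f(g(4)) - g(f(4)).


f(g(4)) = 29
g(f(4)) = 14
Difference = 15

15


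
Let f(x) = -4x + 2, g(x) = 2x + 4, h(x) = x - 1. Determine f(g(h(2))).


h(2) = 1
g(1) = 6
f(6) = -22

-22


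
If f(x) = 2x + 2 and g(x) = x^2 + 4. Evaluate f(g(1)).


12


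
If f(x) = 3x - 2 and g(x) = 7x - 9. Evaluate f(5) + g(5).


f(5) = 13
g(5) = 26
Sum = 39

39


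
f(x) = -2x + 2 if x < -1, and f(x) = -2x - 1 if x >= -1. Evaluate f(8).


-17


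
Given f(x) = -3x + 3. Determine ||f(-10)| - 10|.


f(-10) = 33
|33| = 33
|33 - 10| = 23

23


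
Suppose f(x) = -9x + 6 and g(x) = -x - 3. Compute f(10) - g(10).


f(10) = -84
g(10) = -13
Difference = -71

-71


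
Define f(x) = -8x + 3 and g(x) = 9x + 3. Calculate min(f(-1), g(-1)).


-6


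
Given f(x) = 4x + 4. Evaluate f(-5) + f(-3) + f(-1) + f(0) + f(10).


f(-5) = -16
f(-3) = -8
f(-1) = 0
f(0) = 4
f(10) = 44
Sum = 24

24


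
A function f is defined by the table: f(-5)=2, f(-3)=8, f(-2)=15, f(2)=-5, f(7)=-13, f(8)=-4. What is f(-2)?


Reading from the table at x = -2

15


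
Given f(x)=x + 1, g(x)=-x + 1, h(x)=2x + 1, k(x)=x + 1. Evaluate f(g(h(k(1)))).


-3


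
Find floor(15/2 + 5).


15/2 = 7.5
7.5 + 5 = 12.5
floor(12.5) = 12

12


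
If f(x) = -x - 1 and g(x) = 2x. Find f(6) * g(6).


f(6) = -7
g(6) = 12
Product = -84

-84


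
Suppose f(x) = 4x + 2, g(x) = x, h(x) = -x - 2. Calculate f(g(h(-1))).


h(-1) = -1
g(-1) = -1
f(-1) = -2

-2


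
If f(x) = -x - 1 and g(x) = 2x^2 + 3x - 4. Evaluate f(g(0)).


g(0) = -4
f(-4) = 3

3


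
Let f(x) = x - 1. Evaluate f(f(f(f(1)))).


f(1) = 0
f(0) = -1
f(-1) = -2
f(-2) = -3

-3


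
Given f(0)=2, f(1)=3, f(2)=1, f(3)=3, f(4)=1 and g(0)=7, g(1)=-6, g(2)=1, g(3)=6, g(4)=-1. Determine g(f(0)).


f(0) = 2
g(2) = 1

1


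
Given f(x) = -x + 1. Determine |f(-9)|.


10


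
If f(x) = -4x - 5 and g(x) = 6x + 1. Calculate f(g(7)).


g(7) = 43
f(43) = -177

-177


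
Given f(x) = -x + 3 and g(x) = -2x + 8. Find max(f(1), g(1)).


f(1) = 2
g(1) = 6
max = 6

6


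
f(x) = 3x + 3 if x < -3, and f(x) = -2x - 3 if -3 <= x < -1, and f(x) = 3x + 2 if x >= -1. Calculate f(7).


7 satisfies x >= -1
f(7) = 23

23


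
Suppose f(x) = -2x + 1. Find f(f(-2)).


f(-2) = 5
f(5) = -9

-9


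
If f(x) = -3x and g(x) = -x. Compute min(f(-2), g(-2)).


f(-2) = 6
g(-2) = 2
min = 2

2


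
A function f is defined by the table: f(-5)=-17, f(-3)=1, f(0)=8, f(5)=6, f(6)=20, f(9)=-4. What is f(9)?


-4


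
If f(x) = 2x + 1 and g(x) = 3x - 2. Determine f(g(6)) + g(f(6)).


70


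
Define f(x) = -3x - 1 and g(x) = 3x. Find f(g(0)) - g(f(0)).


f(g(0)) = -1
g(f(0)) = -3
Difference = 2

2


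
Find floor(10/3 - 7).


10/3 = 3.3333
3.3333 - 7 = -3.6667
floor(-3.6667) = -4

-4


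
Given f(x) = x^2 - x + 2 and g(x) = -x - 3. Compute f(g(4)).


g(4) = -7
f(-7) = 1*(-7)^2 - 1*(-7) + 2 = 58

58


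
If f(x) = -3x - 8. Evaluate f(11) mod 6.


f(11) = -41
-41 mod 6 = 1

1


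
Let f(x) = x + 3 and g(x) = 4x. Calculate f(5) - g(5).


f(5) = 8
g(5) = 20
Difference = -12

-12


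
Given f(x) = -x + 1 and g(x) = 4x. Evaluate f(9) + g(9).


f(9) = -8
g(9) = 36
Sum = 28

28


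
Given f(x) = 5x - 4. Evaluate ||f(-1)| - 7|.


f(-1) = -9
|-9| = 9
|9 - 7| = 2

2


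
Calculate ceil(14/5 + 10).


14/5 = 2.8
2.8 + 10 = 12.8
ceil(12.8) = 13

13


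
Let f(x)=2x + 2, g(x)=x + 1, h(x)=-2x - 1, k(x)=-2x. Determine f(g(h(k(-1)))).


-6


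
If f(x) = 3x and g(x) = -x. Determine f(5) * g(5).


f(5) = 15
g(5) = -5
Product = -75

-75


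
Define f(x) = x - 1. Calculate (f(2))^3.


f(2) = 1
(1)^3 = 1

1


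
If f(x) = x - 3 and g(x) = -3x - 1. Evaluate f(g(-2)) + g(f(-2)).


f(g(-2)) = 2
g(f(-2)) = 14
Sum = 16

16


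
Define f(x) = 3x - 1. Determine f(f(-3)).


f(-3) = -10
f(-10) = -31

-31


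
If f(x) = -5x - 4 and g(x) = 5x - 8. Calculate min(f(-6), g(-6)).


-38


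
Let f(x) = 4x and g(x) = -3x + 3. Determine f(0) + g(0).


f(0) = 0
g(0) = 3
Sum = 3

3


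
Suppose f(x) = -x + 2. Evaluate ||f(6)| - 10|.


6


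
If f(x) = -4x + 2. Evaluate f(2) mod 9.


f(2) = -6
-6 mod 9 = 3

3


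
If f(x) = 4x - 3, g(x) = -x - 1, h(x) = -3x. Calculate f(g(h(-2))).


h(-2) = 6
g(6) = -7
f(-7) = -31

-31


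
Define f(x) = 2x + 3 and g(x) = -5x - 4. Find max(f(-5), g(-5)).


f(-5) = -7
g(-5) = 21
max = 21

21


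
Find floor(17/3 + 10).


17/3 = 5.6667
5.6667 + 10 = 15.6667
floor(15.6667) = 15

15


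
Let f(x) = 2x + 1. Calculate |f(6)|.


f(6) = 13
|13| = 13

13


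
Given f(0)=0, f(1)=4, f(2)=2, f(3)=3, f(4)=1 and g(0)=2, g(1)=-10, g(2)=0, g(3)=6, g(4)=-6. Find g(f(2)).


f(2) = 2
g(2) = 0

0


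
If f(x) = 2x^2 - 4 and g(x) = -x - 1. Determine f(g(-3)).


g(-3) = 2
f(2) = 2*(2)^2 - 4 = 4

4


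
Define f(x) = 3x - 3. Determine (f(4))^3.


f(4) = 9
(9)^3 = 729

729


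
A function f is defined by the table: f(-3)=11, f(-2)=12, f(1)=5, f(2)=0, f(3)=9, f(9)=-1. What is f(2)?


Reading from the table at x = 2

0


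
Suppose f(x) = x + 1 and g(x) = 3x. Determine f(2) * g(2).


f(2) = 3
g(2) = 6
Product = 18

18


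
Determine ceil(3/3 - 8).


3/3 = 1
1 - 8 = -7
ceil(-7) = -7

-7


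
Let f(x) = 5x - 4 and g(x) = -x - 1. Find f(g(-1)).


g(-1) = 0
f(0) = -4

-4


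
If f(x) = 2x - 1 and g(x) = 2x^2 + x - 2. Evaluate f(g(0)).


g(0) = -2
f(-2) = -5

-5


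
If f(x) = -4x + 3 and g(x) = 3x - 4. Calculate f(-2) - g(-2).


f(-2) = 11
g(-2) = -10
Difference = 21

21


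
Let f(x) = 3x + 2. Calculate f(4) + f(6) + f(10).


66


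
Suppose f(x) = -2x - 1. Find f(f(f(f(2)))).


f(2) = -5
f(-5) = 9
f(9) = -19
f(-19) = 37

37


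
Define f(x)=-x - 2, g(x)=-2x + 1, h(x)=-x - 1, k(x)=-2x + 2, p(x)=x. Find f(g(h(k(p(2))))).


-1


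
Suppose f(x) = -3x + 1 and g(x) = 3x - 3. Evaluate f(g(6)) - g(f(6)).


f(g(6)) = -44
g(f(6)) = -54
Difference = 10

10


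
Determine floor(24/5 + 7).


24/5 = 4.8
4.8 + 7 = 11.8
floor(11.8) = 11

11


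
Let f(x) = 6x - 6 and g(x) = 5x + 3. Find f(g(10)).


g(10) = 53
f(53) = 312

312


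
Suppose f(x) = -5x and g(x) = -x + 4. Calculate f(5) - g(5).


f(5) = -25
g(5) = -1
Difference = -24

-24


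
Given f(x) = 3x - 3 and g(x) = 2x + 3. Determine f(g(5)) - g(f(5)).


9


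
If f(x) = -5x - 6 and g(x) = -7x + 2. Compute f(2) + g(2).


f(2) = -16
g(2) = -12
Sum = -28

-28


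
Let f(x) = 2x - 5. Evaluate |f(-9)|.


f(-9) = -23
|-23| = 23

23


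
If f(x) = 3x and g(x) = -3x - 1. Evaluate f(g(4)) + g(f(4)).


f(g(4)) = -39
g(f(4)) = -37
Sum = -76

-76


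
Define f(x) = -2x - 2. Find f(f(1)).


f(1) = -4
f(-4) = 6

6


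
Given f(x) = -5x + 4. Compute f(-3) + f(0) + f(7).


f(-3) = 19
f(0) = 4
f(7) = -31
Sum = -8

-8


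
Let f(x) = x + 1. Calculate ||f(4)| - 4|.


f(4) = 5
|5| = 5
|5 - 4| = 1

1


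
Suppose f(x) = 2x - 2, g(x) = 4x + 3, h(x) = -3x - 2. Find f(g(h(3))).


-84


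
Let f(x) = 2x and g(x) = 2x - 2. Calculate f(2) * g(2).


8


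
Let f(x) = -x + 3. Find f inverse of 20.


Solve -x + 3 = 20
x = (20 - 3) / (-1) = -17

-17


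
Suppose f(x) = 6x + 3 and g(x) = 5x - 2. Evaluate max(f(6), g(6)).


39


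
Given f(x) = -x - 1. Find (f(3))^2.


f(3) = -4
(-4)^2 = 16

16


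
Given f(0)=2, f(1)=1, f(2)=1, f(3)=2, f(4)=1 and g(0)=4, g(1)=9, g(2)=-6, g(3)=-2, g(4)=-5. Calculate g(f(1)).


f(1) = 1
g(1) = 9

9


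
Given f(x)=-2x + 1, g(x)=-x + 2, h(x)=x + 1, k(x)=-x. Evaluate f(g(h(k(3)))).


k(3) = -3
h(-3) = -2
g(-2) = 4
f(4) = -7

-7


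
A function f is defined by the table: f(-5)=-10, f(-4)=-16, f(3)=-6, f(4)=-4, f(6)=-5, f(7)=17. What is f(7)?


Reading from the table at x = 7

17


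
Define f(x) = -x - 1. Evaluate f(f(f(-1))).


f(-1) = 0
f(0) = -1
f(-1) = 0

0


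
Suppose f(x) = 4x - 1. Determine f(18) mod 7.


f(18) = 71
71 mod 7 = 1

1


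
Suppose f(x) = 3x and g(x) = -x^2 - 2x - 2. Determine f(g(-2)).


g(-2) = -2
f(-2) = -6

-6


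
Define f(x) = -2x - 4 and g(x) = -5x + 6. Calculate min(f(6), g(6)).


f(6) = -16
g(6) = -24
min = -24

-24


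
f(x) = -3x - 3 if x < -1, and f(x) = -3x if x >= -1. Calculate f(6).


6 satisfies x >= -1
f(6) = -18

-18


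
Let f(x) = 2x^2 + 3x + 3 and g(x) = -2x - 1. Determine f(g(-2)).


g(-2) = 3
f(3) = 2*(3)^2 + 3*(3) + 3 = 30

30


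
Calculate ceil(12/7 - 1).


1


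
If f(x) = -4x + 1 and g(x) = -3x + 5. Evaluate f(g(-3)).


g(-3) = 14
f(14) = -55

-55


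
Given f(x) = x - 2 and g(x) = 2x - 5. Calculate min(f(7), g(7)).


f(7) = 5
g(7) = 9
min = 5

5


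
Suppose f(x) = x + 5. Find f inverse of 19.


14


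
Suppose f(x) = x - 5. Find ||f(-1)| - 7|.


1


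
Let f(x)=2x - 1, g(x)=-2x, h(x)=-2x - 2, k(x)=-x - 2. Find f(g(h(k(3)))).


k(3) = -5
h(-5) = 8
g(8) = -16
f(-16) = -33

-33


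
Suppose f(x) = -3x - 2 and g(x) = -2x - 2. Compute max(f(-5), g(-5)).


f(-5) = 13
g(-5) = 8
max = 13

13


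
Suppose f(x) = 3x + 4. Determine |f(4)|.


f(4) = 16
|16| = 16

16


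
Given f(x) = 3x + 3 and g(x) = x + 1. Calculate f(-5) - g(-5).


f(-5) = -12
g(-5) = -4
Difference = -8

-8


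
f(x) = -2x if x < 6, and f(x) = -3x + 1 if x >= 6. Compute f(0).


0 satisfies x < 6
f(0) = 0

0


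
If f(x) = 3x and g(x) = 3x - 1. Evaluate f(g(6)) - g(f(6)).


f(g(6)) = 51
g(f(6)) = 53
Difference = -2

-2


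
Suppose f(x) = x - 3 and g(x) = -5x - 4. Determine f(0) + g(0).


f(0) = -3
g(0) = -4
Sum = -7

-7


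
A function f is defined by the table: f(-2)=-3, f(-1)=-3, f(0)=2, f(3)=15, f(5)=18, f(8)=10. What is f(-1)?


-3


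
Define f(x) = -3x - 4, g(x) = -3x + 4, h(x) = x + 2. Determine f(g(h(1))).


h(1) = 3
g(3) = -5
f(-5) = 11

11


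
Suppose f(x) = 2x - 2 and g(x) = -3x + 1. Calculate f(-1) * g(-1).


f(-1) = -4
g(-1) = 4
Product = -16

-16


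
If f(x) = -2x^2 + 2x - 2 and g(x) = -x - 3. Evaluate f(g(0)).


-26


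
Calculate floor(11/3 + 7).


11/3 = 3.6667
3.6667 + 7 = 10.6667
floor(10.6667) = 10

10


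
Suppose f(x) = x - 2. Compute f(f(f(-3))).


f(-3) = -5
f(-5) = -7
f(-7) = -9

-9


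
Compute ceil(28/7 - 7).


-3


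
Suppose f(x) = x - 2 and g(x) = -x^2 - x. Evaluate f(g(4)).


-22


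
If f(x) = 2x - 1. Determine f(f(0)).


f(0) = -1
f(-1) = -3

-3


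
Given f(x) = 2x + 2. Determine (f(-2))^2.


4


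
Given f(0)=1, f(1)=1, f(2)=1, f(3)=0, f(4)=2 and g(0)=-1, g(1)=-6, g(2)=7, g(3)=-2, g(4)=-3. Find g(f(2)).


f(2) = 1
g(1) = -6

-6


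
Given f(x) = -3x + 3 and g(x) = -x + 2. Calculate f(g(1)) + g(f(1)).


f(g(1)) = 0
g(f(1)) = 2
Sum = 2

2


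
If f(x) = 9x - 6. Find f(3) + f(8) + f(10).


f(3) = 21
f(8) = 66
f(10) = 84
Sum = 171

171


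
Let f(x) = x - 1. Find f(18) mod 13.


4


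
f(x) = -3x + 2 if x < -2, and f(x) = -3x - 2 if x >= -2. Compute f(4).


4 satisfies x >= -2
f(4) = -14

-14


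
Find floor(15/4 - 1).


15/4 = 3.75
3.75 - 1 = 2.75
floor(2.75) = 2

2


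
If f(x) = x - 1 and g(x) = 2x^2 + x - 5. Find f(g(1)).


-3


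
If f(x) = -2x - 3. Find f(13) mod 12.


7


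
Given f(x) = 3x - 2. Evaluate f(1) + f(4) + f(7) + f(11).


61


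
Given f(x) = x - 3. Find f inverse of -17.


-14


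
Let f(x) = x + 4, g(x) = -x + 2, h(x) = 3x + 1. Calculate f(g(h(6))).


h(6) = 19
g(19) = -17
f(-17) = -13

-13


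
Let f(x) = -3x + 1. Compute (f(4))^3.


-1331


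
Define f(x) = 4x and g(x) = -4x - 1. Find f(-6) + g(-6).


-1


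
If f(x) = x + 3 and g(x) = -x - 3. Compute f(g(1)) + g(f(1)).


f(g(1)) = -1
g(f(1)) = -7
Sum = -8

-8


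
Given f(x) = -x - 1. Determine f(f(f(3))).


f(3) = -4
f(-4) = 3
f(3) = -4

-4


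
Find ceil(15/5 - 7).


15/5 = 3
3 - 7 = -4
ceil(-4) = -4

-4


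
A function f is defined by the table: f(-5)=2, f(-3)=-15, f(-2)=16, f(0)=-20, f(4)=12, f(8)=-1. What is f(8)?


Reading from the table at x = 8

-1


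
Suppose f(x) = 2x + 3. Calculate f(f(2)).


f(2) = 7
f(7) = 17

17


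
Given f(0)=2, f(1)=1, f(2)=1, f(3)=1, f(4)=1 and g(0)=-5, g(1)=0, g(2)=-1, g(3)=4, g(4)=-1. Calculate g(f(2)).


f(2) = 1
g(1) = 0

0


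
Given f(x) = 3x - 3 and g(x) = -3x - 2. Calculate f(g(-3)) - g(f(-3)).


f(g(-3)) = 18
g(f(-3)) = 34
Difference = -16

-16


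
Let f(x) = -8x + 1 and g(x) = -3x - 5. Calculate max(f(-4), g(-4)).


f(-4) = 33
g(-4) = 7
max = 33

33


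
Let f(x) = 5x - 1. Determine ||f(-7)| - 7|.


f(-7) = -36
|-36| = 36
|36 - 7| = 29

29


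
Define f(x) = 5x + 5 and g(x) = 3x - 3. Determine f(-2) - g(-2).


f(-2) = -5
g(-2) = -9
Difference = 4

4


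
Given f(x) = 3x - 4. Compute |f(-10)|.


34


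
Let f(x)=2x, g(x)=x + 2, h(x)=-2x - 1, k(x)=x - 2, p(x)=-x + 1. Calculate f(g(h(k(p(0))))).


6


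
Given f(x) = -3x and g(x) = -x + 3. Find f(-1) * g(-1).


f(-1) = 3
g(-1) = 4
Product = 12

12


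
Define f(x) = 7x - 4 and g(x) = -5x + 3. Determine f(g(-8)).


297


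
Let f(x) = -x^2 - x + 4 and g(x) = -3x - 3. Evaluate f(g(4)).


-206


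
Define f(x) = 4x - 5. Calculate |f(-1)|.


f(-1) = -9
|-9| = 9

9


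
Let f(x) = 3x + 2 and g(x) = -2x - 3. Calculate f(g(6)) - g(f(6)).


f(g(6)) = -43
g(f(6)) = -43
Difference = 0

0


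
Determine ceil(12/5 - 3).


0


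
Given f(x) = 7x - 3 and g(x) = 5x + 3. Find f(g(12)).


g(12) = 63
f(63) = 438

438
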